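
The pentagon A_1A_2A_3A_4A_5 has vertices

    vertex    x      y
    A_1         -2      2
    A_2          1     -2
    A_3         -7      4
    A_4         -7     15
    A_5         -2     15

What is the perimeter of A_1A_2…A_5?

|A_1A_2| = √((3)² + (-4)²) = √25 = 5
|A_2A_3| = √((-8)² + (6)²) = √100 = 10
|A_3A_4| = √((0)² + (11)²) = √121 = 11
|A_4A_5| = √((5)² + (0)²) = √25 = 5
|A_5A_1| = √((0)² + (-13)²) = √169 = 13
Perimeter = 5 + 10 + 11 + 5 + 13 = 44.

44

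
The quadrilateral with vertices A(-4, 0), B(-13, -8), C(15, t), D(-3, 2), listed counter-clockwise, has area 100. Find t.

-1

The doubled signed area Σ (x_i y_{i+1} − x_{i+1} y_i) is linear in t.
With t=0 it equals 190; the coefficient of t is -10 (from the two edges through C).
So -10·t + 190 = 2·100 = 200 ⇒ t = -1.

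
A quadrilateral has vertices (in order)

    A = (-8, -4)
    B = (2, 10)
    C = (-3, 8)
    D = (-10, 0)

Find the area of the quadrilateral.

Apply Gauss's area formula: 2A = Σ (x_i·y_{i+1} − x_{i+1}·y_i), indices taken mod 4.
Cross-terms: -72, 46, 80, 40  ⇒  Σ = 94
Area = |Σ|/2 = 47.

47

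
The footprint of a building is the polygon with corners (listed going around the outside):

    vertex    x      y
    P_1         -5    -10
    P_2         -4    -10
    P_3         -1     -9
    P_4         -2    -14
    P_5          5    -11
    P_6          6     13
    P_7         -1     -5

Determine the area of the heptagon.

111.5

Apply Gauss's area formula: 2A = Σ (x_i·y_{i+1} − x_{i+1}·y_i), indices taken mod 7.
Σ = (10) + (26) + (-4) + (92) + (131) + (-17) + (-15) = 223
Area = |Σ|/2 = 111.5.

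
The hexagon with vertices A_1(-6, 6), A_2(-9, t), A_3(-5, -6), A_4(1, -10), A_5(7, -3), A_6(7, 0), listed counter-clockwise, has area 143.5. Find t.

Write out the shoelace sum; only the two edges meeting at A_2 involve t:
2·Area = [((-6)·t − (-9)·6) + ((-9)·(-6) − (-5)·t)] + 186
       = -1·t + 294 = 287
⇒ t = 7.

7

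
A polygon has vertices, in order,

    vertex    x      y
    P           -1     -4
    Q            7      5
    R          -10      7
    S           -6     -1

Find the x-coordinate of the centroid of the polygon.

Apply Gauss's area formula. First the cross-terms c_i = x_i·y_{i+1} − x_{i+1}·y_i:
  23, 99, 52, 23  ⇒  2A = 197, A = 98.5.
Then Σ (x_i + x_{i+1})·c_i = -1152, so x̄ = -1152 / (6·98.5) = -384/197.

-384/197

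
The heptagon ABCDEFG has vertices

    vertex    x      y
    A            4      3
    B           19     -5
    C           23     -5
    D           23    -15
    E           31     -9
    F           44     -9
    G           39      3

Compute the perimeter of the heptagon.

|AB| = √((15)² + (-8)²) = √289 = 17
|BC| = √((4)² + (0)²) = √16 = 4
|CD| = √((0)² + (-10)²) = √100 = 10
|DE| = √((8)² + (6)²) = √100 = 10
|EF| = √((13)² + (0)²) = √169 = 13
|FG| = √((-5)² + (12)²) = √169 = 13
|GA| = √((-35)² + (0)²) = √1225 = 35
Perimeter = 17 + 4 + 10 + 10 + 13 + 13 + 35 = 102.

102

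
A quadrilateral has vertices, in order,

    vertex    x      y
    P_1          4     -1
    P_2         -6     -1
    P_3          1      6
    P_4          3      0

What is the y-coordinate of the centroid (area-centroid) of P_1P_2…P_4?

Apply the surveyor's formula. First the cross-terms c_i = x_i·y_{i+1} − x_{i+1}·y_i:
  -10, -35, -18, -3  ⇒  2A = -66, A = -33.
Then Σ (y_i + y_{i+1})·c_i = -260, so ȳ = -260 / (6·(-33)) = 130/99.

130/99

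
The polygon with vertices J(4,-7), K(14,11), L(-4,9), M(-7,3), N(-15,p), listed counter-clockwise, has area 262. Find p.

The doubled signed area Σ (x_i y_{i+1} − x_{i+1} y_i) is linear in p.
With p=0 it equals 513; the coefficient of p is -11 (from the two edges through N).
So -11·p + 513 = 2·262 = 524 ⇒ p = -1.

-1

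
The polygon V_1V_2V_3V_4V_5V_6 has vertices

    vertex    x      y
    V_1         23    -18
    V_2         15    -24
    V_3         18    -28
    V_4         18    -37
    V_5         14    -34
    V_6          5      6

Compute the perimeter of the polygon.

|V_1V_2| = √((-8)² + (-6)²) = √100 = 10
|V_2V_3| = √((3)² + (-4)²) = √25 = 5
|V_3V_4| = √((0)² + (-9)²) = √81 = 9
|V_4V_5| = √((-4)² + (3)²) = √25 = 5
|V_5V_6| = √((-9)² + (40)²) = √1681 = 41
|V_6V_1| = √((18)² + (-24)²) = √900 = 30
Perimeter = 10 + 5 + 9 + 5 + 41 + 30 = 100.

100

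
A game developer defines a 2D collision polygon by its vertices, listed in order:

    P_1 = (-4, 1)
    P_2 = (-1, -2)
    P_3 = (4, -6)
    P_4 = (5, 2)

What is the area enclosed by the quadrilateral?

Apply the shoelace (surveyor's) formula: 2A = Σ (x_i·y_{i+1} − x_{i+1}·y_i), indices taken mod 4.
P_1→P_2: (-4)(-2) − (-1)(1) = 9
P_2→P_3: (-1)(-6) − (4)(-2) = 14
P_3→P_4: (4)(2) − (5)(-6) = 38
P_4→P_1: (5)(1) − (-4)(2) = 13
Σ = 74
Area = |Σ|/2 = 37.

37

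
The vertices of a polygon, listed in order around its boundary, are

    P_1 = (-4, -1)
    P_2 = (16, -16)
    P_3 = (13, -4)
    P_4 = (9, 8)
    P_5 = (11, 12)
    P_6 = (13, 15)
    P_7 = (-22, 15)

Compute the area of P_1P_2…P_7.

Apply the shoelace (surveyor's) formula: 2A = Σ (x_i·y_{i+1} − x_{i+1}·y_i), indices taken mod 7.
P_1→P_2: (-4)(-16) − (16)(-1) = 80
P_2→P_3: (16)(-4) − (13)(-16) = 144
P_3→P_4: (13)(8) − (9)(-4) = 140
P_4→P_5: (9)(12) − (11)(8) = 20
P_5→P_6: (11)(15) − (13)(12) = 9
P_6→P_7: (13)(15) − (-22)(15) = 525
P_7→P_1: (-22)(-1) − (-4)(15) = 82
Σ = 1000
Area = |Σ|/2 = 500.

500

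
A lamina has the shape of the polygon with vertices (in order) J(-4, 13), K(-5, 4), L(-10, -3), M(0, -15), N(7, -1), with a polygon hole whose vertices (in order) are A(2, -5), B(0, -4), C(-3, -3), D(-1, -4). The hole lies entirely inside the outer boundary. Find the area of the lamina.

222

Outer boundary:
J→K: (-4)(4) − (-5)(13) = 49
K→L: (-5)(-3) − (-10)(4) = 55
L→M: (-10)(-15) − (0)(-3) = 150
M→N: (0)(-1) − (7)(-15) = 105
N→J: (7)(13) − (-4)(-1) = 87
Σ = 446
Area = |Σ|/2 = 223.
Hole:
Σ = (-8) + (-12) + (9) + (13) = 2
Area = |Σ|/2 = 1.
Net area = 223 − 1 = 222.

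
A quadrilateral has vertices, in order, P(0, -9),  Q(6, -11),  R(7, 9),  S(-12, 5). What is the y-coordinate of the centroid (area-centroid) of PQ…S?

Apply the surveyor's formula. First the cross-terms c_i = x_i·y_{i+1} − x_{i+1}·y_i:
  54, 131, 143, 108  ⇒  2A = 436, A = 218.
Then Σ (y_i + y_{i+1})·c_i = 228, so ȳ = 228 / (6·218) = 19/109.

19/109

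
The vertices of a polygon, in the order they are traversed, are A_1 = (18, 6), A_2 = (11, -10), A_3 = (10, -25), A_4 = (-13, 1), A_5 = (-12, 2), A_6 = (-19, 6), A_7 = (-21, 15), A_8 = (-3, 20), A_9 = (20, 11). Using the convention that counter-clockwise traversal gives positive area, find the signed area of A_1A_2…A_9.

Apply Gauss's area formula: 2A = Σ (x_i·y_{i+1} − x_{i+1}·y_i), indices taken mod 9.
Σ = (-246) + (-175) + (-315) + (-14) + (-34) + (-159) + (-375) + (-433) + (-78) = -1829
Signed area = Σ/2 = -914.5 (negative ⇒ clockwise traversal).

-914.5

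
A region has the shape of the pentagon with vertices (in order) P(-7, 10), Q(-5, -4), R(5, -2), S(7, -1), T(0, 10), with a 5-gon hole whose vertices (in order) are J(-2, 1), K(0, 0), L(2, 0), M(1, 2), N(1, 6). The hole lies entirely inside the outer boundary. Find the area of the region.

118

Outer boundary:
Apply the surveyor's formula: 2A = Σ (x_i·y_{i+1} − x_{i+1}·y_i), indices taken mod 5.
P→Q: (-7)(-4) − (-5)(10) = 78
Q→R: (-5)(-2) − (5)(-4) = 30
R→S: (5)(-1) − (7)(-2) = 9
S→T: (7)(10) − (0)(-1) = 70
T→P: (0)(10) − (-7)(10) = 70
Σ = 257
Area = |Σ|/2 = 128.5.
Hole:
Σ = (0) + (0) + (4) + (4) + (13) = 21
Area = |Σ|/2 = 10.5.
Net area = 128.5 − 10.5 = 118.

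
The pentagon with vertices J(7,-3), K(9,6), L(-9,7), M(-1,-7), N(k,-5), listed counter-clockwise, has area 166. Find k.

9

Write out the shoelace sum; only the two edges meeting at N involve k:
2·Area = [((-1)·(-5) − k·(-7)) + (k·(-3) − 7·(-5))] + 256
       = 4·k + 296 = 332
⇒ k = 9.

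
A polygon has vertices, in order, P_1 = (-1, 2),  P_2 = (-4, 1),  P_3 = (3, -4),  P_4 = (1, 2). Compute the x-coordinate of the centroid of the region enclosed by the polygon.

Apply the shoelace (surveyor's) formula. First the cross-terms c_i = x_i·y_{i+1} − x_{i+1}·y_i:
  7, 13, 10, 4  ⇒  2A = 34, A = 17.
Then Σ (x_i + x_{i+1})·c_i = -8, so x̄ = -8 / (6·17) = -4/51.

-4/51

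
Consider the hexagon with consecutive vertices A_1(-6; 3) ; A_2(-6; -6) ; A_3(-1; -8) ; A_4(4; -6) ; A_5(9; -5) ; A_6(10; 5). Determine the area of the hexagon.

161.5

Cross-terms: 54, 42, 38, 34, 95, 60  ⇒  Σ = 323
Area = |Σ|/2 = 161.5.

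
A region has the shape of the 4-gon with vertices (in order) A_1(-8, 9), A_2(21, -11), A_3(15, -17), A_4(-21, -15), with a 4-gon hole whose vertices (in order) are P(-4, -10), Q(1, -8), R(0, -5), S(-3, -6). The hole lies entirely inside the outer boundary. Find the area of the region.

Outer boundary:
A_1→A_2: (-8)(-11) − (21)(9) = -101
A_2→A_3: (21)(-17) − (15)(-11) = -192
A_3→A_4: (15)(-15) − (-21)(-17) = -582
A_4→A_1: (-21)(9) − (-8)(-15) = -309
Σ = -1184
Area = |Σ|/2 = 592.
Hole:
Apply the shoelace formula: 2A = Σ (x_i·y_{i+1} − x_{i+1}·y_i), indices taken mod 4.
Cross-terms: 42, -5, -15, 6  ⇒  Σ = 28
Area = |Σ|/2 = 14.
Net area = 592 − 14 = 578.

578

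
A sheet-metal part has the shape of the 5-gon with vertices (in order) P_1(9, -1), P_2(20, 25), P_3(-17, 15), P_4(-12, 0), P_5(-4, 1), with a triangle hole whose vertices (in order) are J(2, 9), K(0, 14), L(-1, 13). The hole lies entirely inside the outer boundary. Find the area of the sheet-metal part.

Outer boundary:
Cross-terms: 245, 725, 180, -12, -5  ⇒  Σ = 1133
Area = |Σ|/2 = 566.5.
Hole:
Σ = (28) + (14) + (-35) = 7
Area = |Σ|/2 = 3.5.
Net area = 566.5 − 3.5 = 563.

563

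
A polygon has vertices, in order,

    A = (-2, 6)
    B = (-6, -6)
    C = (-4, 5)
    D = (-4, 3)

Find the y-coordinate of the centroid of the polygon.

11/12

Apply the shoelace formula. First the cross-terms c_i = x_i·y_{i+1} − x_{i+1}·y_i:
  48, -54, 8, -18  ⇒  2A = -16, A = -8.
Then Σ (y_i + y_{i+1})·c_i = -44, so ȳ = -44 / (6·(-8)) = 11/12.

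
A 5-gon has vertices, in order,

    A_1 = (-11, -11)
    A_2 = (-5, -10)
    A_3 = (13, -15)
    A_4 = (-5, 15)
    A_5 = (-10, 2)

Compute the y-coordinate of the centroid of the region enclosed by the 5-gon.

Apply the surveyor's formula. First the cross-terms c_i = x_i·y_{i+1} − x_{i+1}·y_i:
  55, 205, 120, 140, 132  ⇒  2A = 652, A = 326.
Then Σ (y_i + y_{i+1})·c_i = -5088, so ȳ = -5088 / (6·326) = -424/163.

-424/163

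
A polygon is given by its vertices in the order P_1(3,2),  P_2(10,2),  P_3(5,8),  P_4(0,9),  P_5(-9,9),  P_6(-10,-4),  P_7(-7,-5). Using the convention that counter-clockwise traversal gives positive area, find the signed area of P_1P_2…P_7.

Apply the shoelace formula: 2A = Σ (x_i·y_{i+1} − x_{i+1}·y_i), indices taken mod 7.
Σ = (-14) + (70) + (45) + (81) + (126) + (22) + (1) = 331
Signed area = Σ/2 = 165.5 (positive ⇒ counter-clockwise traversal).

165.5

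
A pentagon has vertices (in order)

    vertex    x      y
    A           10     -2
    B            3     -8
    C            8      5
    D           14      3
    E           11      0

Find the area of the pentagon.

Apply the shoelace formula: 2A = Σ (x_i·y_{i+1} − x_{i+1}·y_i), indices taken mod 5.
Σ = (-74) + (79) + (-46) + (-33) + (-22) = -96
Area = |Σ|/2 = 48.

48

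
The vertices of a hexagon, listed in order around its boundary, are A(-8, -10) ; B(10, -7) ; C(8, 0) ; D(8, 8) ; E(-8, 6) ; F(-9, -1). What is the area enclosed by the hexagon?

266

Apply the shoelace formula: 2A = Σ (x_i·y_{i+1} − x_{i+1}·y_i), indices taken mod 6.
Cross-terms: 156, 56, 64, 112, 62, 82  ⇒  Σ = 532
Area = |Σ|/2 = 266.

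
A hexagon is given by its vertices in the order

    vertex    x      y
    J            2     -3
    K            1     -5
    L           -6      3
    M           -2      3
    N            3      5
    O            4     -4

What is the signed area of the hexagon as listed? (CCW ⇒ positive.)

Σ = (-7) + (-27) + (-12) + (-19) + (-32) + (-4) = -101
Signed area = Σ/2 = -50.5 (negative ⇒ clockwise traversal).

-50.5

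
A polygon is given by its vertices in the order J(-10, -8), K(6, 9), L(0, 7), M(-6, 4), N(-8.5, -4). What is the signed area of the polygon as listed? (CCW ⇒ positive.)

J→K: (-10)(9) − (6)(-8) = -42
K→L: (6)(7) − (0)(9) = 42
L→M: (0)(4) − (-6)(7) = 42
M→N: (-6)(-4) − (-8.5)(4) = 58
N→J: (-8.5)(-8) − (-10)(-4) = 28
Σ = 128
Signed area = Σ/2 = 64 (positive ⇒ counter-clockwise traversal).

64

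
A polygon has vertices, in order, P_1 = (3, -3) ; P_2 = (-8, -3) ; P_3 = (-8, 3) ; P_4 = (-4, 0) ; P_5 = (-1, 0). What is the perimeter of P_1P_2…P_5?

|P_1P_2| = √((-11)² + (0)²) = √121 = 11
|P_2P_3| = √((0)² + (6)²) = √36 = 6
|P_3P_4| = √((4)² + (-3)²) = √25 = 5
|P_4P_5| = √((3)² + (0)²) = √9 = 3
|P_5P_1| = √((4)² + (-3)²) = √25 = 5
Perimeter = 11 + 6 + 5 + 3 + 5 = 30.

30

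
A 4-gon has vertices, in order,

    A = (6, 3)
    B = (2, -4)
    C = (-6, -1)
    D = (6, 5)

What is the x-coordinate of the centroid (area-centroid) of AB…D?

70/69

Apply the shoelace (surveyor's) formula. First the cross-terms c_i = x_i·y_{i+1} − x_{i+1}·y_i:
  -30, -26, -24, -12  ⇒  2A = -92, A = -46.
Then Σ (x_i + x_{i+1})·c_i = -280, so x̄ = -280 / (6·(-46)) = 70/69.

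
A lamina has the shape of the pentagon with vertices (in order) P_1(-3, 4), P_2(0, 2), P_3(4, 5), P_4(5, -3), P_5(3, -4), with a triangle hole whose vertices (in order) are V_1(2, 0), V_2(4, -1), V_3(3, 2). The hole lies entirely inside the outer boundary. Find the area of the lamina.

Outer boundary:
Apply Gauss's area formula: 2A = Σ (x_i·y_{i+1} − x_{i+1}·y_i), indices taken mod 5.
Σ = (-6) + (-8) + (-37) + (-11) + (0) = -62
Area = |Σ|/2 = 31.
Hole:
Apply Gauss's area formula: 2A = Σ (x_i·y_{i+1} − x_{i+1}·y_i), indices taken mod 3.
Cross-terms: -2, 11, -4  ⇒  Σ = 5
Area = |Σ|/2 = 2.5.
Net area = 31 − 2.5 = 28.5.

28.5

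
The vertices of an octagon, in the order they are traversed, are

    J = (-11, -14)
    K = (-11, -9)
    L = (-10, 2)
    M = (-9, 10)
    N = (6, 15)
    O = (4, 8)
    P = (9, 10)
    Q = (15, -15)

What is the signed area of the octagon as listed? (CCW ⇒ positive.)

Apply Gauss's area formula: 2A = Σ (x_i·y_{i+1} − x_{i+1}·y_i), indices taken mod 8.
Cross-terms: -55, -112, -82, -195, -12, -32, -285, -375  ⇒  Σ = -1148
Signed area = Σ/2 = -574 (negative ⇒ clockwise traversal).

-574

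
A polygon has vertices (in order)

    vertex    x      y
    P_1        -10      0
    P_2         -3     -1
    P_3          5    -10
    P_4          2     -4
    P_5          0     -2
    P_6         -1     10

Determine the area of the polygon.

69.5

Apply the shoelace formula: 2A = Σ (x_i·y_{i+1} − x_{i+1}·y_i), indices taken mod 6.
Σ = (10) + (35) + (0) + (-4) + (-2) + (100) = 139
Area = |Σ|/2 = 69.5.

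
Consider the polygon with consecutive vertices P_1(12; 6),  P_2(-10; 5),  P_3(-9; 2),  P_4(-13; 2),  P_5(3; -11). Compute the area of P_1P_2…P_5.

Σ = (120) + (25) + (8) + (137) + (150) = 440
Area = |Σ|/2 = 220.

220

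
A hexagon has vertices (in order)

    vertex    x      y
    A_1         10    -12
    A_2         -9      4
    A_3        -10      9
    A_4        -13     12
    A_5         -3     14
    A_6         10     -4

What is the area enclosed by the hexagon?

Σ = (-68) + (-41) + (-3) + (-146) + (-128) + (-80) = -466
Area = |Σ|/2 = 233.

233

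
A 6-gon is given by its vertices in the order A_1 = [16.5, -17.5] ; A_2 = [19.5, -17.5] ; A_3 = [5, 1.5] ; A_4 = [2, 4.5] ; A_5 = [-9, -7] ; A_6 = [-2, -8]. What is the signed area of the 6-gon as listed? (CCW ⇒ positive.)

Apply Gauss's area formula: 2A = Σ (x_i·y_{i+1} − x_{i+1}·y_i), indices taken mod 6.
Σ = (52.5) + (116.75) + (19.5) + (26.5) + (58) + (167) = 440.25
Signed area = Σ/2 = 220.125 (positive ⇒ counter-clockwise traversal).

220.125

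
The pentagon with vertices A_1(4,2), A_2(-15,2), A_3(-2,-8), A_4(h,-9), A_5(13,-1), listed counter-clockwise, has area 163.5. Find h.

0

Write out the shoelace sum; only the two edges meeting at A_4 involve h:
2·Area = [((-2)·(-9) − h·(-8)) + (h·(-1) − 13·(-9))] + 192
       = 7·h + 327 = 327
⇒ h = 0.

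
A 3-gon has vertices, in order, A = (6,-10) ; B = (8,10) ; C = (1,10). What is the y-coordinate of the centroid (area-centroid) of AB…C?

Apply the shoelace (surveyor's) formula. First the cross-terms c_i = x_i·y_{i+1} − x_{i+1}·y_i:
  140, 70, -70  ⇒  2A = 140, A = 70.
Then Σ (y_i + y_{i+1})·c_i = 1400, so ȳ = 1400 / (6·70) = 10/3.

10/3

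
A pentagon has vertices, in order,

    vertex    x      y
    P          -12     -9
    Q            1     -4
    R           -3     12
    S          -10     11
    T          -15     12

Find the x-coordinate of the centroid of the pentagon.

Apply Gauss's area formula. First the cross-terms c_i = x_i·y_{i+1} − x_{i+1}·y_i:
  57, 0, 87, 45, 279  ⇒  2A = 468, A = 234.
Then Σ (x_i + x_{i+1})·c_i = -10416, so x̄ = -10416 / (6·234) = -868/117.

-868/117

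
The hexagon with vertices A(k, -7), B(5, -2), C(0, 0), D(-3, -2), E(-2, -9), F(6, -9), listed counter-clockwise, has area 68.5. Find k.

7

Write out the shoelace sum; only the two edges meeting at A involve k:
2·Area = [(6·(-7) − k·(-9)) + (k·(-2) − 5·(-7))] + 95
       = 7·k + 88 = 137
⇒ k = 7.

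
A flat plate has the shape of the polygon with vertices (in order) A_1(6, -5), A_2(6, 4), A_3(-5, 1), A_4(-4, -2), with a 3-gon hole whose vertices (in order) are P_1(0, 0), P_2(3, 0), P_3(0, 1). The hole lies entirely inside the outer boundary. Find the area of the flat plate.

Outer boundary:
Apply the shoelace formula: 2A = Σ (x_i·y_{i+1} − x_{i+1}·y_i), indices taken mod 4.
A_1→A_2: (6)(4) − (6)(-5) = 54
A_2→A_3: (6)(1) − (-5)(4) = 26
A_3→A_4: (-5)(-2) − (-4)(1) = 14
A_4→A_1: (-4)(-5) − (6)(-2) = 32
Σ = 126
Area = |Σ|/2 = 63.
Hole:
P_1→P_2: (0)(0) − (3)(0) = 0
P_2→P_3: (3)(1) − (0)(0) = 3
P_3→P_1: (0)(0) − (0)(1) = 0
Σ = 3
Area = |Σ|/2 = 1.5.
Net area = 63 − 1.5 = 61.5.

61.5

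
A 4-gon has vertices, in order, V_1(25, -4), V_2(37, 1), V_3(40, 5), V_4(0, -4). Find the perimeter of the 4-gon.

|V_1V_2| = √((12)² + (5)²) = √169 = 13
|V_2V_3| = √((3)² + (4)²) = √25 = 5
|V_3V_4| = √((-40)² + (-9)²) = √1681 = 41
|V_4V_1| = √((25)² + (0)²) = √625 = 25
Perimeter = 13 + 5 + 41 + 25 = 84.

84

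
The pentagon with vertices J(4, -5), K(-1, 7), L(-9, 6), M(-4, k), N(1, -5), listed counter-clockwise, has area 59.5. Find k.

Write out the shoelace sum; only the two edges meeting at M involve k:
2·Area = [((-9)·k − (-4)·6) + ((-4)·(-5) − 1·k)] + 95
       = -10·k + 139 = 119
⇒ k = 2.

2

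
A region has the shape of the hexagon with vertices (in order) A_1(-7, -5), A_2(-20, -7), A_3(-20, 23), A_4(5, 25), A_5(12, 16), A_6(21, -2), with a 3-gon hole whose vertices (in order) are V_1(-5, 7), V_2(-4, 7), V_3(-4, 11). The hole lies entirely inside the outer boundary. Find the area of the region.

Outer boundary:
Σ = (-51) + (-600) + (-615) + (-220) + (-360) + (-119) = -1965
Area = |Σ|/2 = 982.5.
Hole:
Apply Gauss's area formula: 2A = Σ (x_i·y_{i+1} − x_{i+1}·y_i), indices taken mod 3.
Σ = (-7) + (-16) + (27) = 4
Area = |Σ|/2 = 2.
Net area = 982.5 − 2 = 980.5.

980.5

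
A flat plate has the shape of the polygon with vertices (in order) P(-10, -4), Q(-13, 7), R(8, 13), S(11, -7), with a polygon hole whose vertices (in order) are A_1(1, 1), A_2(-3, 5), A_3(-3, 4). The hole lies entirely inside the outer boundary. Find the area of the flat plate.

328

Outer boundary:
Cross-terms: -122, -225, -199, -114  ⇒  Σ = -660
Area = |Σ|/2 = 330.
Hole:
Σ = (8) + (3) + (-7) = 4
Area = |Σ|/2 = 2.
Net area = 330 − 2 = 328.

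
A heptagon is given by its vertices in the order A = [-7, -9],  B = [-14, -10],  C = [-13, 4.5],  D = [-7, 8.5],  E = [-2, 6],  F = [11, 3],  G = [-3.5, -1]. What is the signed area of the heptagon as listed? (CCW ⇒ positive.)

Apply the shoelace (surveyor's) formula: 2A = Σ (x_i·y_{i+1} − x_{i+1}·y_i), indices taken mod 7.
Σ = (-56) + (-193) + (-79) + (-25) + (-72) + (-0.5) + (24.5) = -401
Signed area = Σ/2 = -200.5 (negative ⇒ clockwise traversal).

-200.5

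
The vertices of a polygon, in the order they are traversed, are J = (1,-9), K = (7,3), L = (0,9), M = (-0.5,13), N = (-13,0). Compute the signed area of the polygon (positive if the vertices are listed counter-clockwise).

Σ = (66) + (63) + (4.5) + (169) + (117) = 419.5
Signed area = Σ/2 = 209.75 (positive ⇒ counter-clockwise traversal).

209.75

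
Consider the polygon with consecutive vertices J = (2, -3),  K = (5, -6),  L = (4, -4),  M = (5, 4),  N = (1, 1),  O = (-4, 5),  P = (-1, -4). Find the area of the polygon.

Σ = (3) + (4) + (36) + (1) + (9) + (21) + (11) = 85
Area = |Σ|/2 = 42.5.

42.5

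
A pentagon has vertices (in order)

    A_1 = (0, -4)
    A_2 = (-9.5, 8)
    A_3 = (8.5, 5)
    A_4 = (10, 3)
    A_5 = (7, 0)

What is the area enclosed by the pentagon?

113.5

Apply the shoelace (surveyor's) formula: 2A = Σ (x_i·y_{i+1} − x_{i+1}·y_i), indices taken mod 5.
Σ = (-38) + (-115.5) + (-24.5) + (-21) + (-28) = -227
Area = |Σ|/2 = 113.5.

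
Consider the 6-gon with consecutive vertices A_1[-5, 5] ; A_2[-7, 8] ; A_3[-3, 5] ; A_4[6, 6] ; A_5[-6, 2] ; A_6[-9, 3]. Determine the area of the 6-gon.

23

Apply the shoelace (surveyor's) formula: 2A = Σ (x_i·y_{i+1} − x_{i+1}·y_i), indices taken mod 6.
Cross-terms: -5, -11, -48, 48, 0, -30  ⇒  Σ = -46
Area = |Σ|/2 = 23.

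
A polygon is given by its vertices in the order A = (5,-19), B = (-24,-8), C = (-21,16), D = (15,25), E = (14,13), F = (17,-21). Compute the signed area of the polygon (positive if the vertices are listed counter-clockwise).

Cross-terms: -496, -552, -765, -155, -515, -218  ⇒  Σ = -2701
Signed area = Σ/2 = -1350.5 (negative ⇒ clockwise traversal).

-1350.5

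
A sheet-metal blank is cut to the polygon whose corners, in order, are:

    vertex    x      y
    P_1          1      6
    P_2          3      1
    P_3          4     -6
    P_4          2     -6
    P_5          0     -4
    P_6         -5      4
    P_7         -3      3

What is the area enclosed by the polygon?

Σ = (-17) + (-22) + (-12) + (-8) + (-20) + (-3) + (-21) = -103
Area = |Σ|/2 = 51.5.

51.5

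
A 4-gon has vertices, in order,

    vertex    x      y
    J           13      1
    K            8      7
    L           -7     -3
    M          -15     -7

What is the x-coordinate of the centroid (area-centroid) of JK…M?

382/141

Apply the shoelace (surveyor's) formula. First the cross-terms c_i = x_i·y_{i+1} − x_{i+1}·y_i:
  83, 25, 4, 76  ⇒  2A = 188, A = 94.
Then Σ (x_i + x_{i+1})·c_i = 1528, so x̄ = 1528 / (6·94) = 382/141.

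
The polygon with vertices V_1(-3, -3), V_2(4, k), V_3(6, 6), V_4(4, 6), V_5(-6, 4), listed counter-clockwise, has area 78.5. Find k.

-3

The doubled signed area Σ (x_i y_{i+1} − x_{i+1} y_i) is linear in k.
With k=0 it equals 130; the coefficient of k is -9 (from the two edges through V_2).
So -9·k + 130 = 2·78.5 = 157 ⇒ k = -3.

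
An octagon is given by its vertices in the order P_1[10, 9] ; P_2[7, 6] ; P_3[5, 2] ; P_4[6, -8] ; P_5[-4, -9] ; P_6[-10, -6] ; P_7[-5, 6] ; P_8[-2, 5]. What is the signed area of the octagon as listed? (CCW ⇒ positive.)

-197

Apply the shoelace formula: 2A = Σ (x_i·y_{i+1} − x_{i+1}·y_i), indices taken mod 8.
P_1→P_2: (10)(6) − (7)(9) = -3
P_2→P_3: (7)(2) − (5)(6) = -16
P_3→P_4: (5)(-8) − (6)(2) = -52
P_4→P_5: (6)(-9) − (-4)(-8) = -86
P_5→P_6: (-4)(-6) − (-10)(-9) = -66
P_6→P_7: (-10)(6) − (-5)(-6) = -90
P_7→P_8: (-5)(5) − (-2)(6) = -13
P_8→P_1: (-2)(9) − (10)(5) = -68
Σ = -394
Signed area = Σ/2 = -197 (negative ⇒ clockwise traversal).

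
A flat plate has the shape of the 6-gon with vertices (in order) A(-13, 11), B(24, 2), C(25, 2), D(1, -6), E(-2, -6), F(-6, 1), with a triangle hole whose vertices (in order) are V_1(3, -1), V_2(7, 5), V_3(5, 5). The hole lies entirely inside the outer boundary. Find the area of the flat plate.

Outer boundary:
Apply the shoelace formula: 2A = Σ (x_i·y_{i+1} − x_{i+1}·y_i), indices taken mod 6.
Σ = (-290) + (-2) + (-152) + (-18) + (-38) + (-53) = -553
Area = |Σ|/2 = 276.5.
Hole:
V_1→V_2: (3)(5) − (7)(-1) = 22
V_2→V_3: (7)(5) − (5)(5) = 10
V_3→V_1: (5)(-1) − (3)(5) = -20
Σ = 12
Area = |Σ|/2 = 6.
Net area = 276.5 − 6 = 270.5.

270.5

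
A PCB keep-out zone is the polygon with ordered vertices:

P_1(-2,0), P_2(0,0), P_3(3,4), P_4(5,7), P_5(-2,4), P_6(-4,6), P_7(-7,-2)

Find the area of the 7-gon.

Cross-terms: 0, 0, 1, 34, 4, 50, -4  ⇒  Σ = 85
Area = |Σ|/2 = 42.5.

42.5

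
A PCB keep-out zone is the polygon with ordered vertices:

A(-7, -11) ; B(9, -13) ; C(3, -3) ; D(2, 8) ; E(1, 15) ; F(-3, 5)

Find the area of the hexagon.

186

Σ = (190) + (12) + (30) + (22) + (50) + (68) = 372
Area = |Σ|/2 = 186.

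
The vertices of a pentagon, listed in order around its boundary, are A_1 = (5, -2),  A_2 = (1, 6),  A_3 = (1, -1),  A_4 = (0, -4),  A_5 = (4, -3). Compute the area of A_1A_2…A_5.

22

Apply Gauss's area formula: 2A = Σ (x_i·y_{i+1} − x_{i+1}·y_i), indices taken mod 5.
Σ = (32) + (-7) + (-4) + (16) + (7) = 44
Area = |Σ|/2 = 22.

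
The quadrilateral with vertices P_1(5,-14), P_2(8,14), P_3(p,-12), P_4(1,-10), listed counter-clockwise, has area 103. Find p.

The doubled signed area Σ (x_i y_{i+1} − x_{i+1} y_i) is linear in p.
With p=0 it equals 134; the coefficient of p is -24 (from the two edges through P_3).
So -24·p + 134 = 2·103 = 206 ⇒ p = -3.

-3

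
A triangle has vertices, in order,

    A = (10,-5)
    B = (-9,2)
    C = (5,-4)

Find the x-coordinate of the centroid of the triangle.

2

Apply the shoelace (surveyor's) formula. First the cross-terms c_i = x_i·y_{i+1} − x_{i+1}·y_i:
  -25, 26, 15  ⇒  2A = 16, A = 8.
Then Σ (x_i + x_{i+1})·c_i = 96, so x̄ = 96 / (6·8) = 2.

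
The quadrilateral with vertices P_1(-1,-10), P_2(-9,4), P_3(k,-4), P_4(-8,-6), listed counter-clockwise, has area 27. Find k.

Write out the shoelace sum; only the two edges meeting at P_3 involve k:
2·Area = [((-9)·(-4) − k·4) + (k·(-6) − (-8)·(-4))] + -20
       = -10·k + -16 = 54
⇒ k = -7.

-7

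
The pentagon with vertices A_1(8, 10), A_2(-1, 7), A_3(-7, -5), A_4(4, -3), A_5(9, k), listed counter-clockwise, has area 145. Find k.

-3

The doubled signed area Σ (x_i y_{i+1} − x_{i+1} y_i) is linear in k.
With k=0 it equals 278; the coefficient of k is -4 (from the two edges through A_5).
So -4·k + 278 = 2·145 = 290 ⇒ k = -3.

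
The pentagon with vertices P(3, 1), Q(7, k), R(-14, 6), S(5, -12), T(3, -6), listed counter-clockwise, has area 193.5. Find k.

The doubled signed area Σ (x_i y_{i+1} − x_{i+1} y_i) is linear in k.
With k=0 it equals 200; the coefficient of k is 17 (from the two edges through Q).
So 17·k + 200 = 2·193.5 = 387 ⇒ k = 11.

11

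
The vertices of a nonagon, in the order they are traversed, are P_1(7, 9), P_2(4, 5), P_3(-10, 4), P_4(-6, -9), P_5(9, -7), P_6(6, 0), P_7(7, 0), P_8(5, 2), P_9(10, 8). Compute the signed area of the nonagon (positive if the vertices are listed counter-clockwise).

P_1→P_2: (7)(5) − (4)(9) = -1
P_2→P_3: (4)(4) − (-10)(5) = 66
P_3→P_4: (-10)(-9) − (-6)(4) = 114
P_4→P_5: (-6)(-7) − (9)(-9) = 123
P_5→P_6: (9)(0) − (6)(-7) = 42
P_6→P_7: (6)(0) − (7)(0) = 0
P_7→P_8: (7)(2) − (5)(0) = 14
P_8→P_9: (5)(8) − (10)(2) = 20
P_9→P_1: (10)(9) − (7)(8) = 34
Σ = 412
Signed area = Σ/2 = 206 (positive ⇒ counter-clockwise traversal).

206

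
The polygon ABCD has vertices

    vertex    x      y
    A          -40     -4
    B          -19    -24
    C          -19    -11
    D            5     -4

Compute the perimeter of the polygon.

|AB| = √((21)² + (-20)²) = √841 = 29
|BC| = √((0)² + (13)²) = √169 = 13
|CD| = √((24)² + (7)²) = √625 = 25
|DA| = √((-45)² + (0)²) = √2025 = 45
Perimeter = 29 + 13 + 25 + 45 = 112.

112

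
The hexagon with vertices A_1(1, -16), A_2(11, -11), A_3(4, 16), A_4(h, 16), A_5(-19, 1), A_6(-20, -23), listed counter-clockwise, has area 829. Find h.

-7

The doubled signed area Σ (x_i y_{i+1} − x_{i+1} y_i) is linear in h.
With h=0 it equals 1553; the coefficient of h is -15 (from the two edges through A_4).
So -15·h + 1553 = 2·829 = 1658 ⇒ h = -7.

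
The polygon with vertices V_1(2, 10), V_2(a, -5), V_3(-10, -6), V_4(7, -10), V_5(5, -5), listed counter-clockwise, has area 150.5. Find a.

-9

The doubled signed area Σ (x_i y_{i+1} − x_{i+1} y_i) is linear in a.
With a=0 it equals 157; the coefficient of a is -16 (from the two edges through V_2).
So -16·a + 157 = 2·150.5 = 301 ⇒ a = -9.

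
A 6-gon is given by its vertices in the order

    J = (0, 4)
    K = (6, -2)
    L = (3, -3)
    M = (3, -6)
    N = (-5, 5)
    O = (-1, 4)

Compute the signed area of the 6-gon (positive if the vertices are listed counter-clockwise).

-39.5

Apply the shoelace (surveyor's) formula: 2A = Σ (x_i·y_{i+1} − x_{i+1}·y_i), indices taken mod 6.
Σ = (-24) + (-12) + (-9) + (-15) + (-15) + (-4) = -79
Signed area = Σ/2 = -39.5 (negative ⇒ clockwise traversal).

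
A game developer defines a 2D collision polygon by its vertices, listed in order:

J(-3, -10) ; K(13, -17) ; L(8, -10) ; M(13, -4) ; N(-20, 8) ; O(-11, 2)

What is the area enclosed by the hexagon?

236.5

Apply Gauss's area formula: 2A = Σ (x_i·y_{i+1} − x_{i+1}·y_i), indices taken mod 6.
Cross-terms: 181, 6, 98, 24, 48, 116  ⇒  Σ = 473
Area = |Σ|/2 = 236.5.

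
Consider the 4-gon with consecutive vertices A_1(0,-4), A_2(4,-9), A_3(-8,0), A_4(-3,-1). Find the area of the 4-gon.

18

Apply the shoelace (surveyor's) formula: 2A = Σ (x_i·y_{i+1} − x_{i+1}·y_i), indices taken mod 4.
A_1→A_2: (0)(-9) − (4)(-4) = 16
A_2→A_3: (4)(0) − (-8)(-9) = -72
A_3→A_4: (-8)(-1) − (-3)(0) = 8
A_4→A_1: (-3)(-4) − (0)(-1) = 12
Σ = -36
Area = |Σ|/2 = 18.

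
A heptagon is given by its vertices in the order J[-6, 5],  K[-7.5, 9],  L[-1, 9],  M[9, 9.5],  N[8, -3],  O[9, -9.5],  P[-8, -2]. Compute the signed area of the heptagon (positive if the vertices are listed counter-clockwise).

-231.75

Apply Gauss's area formula: 2A = Σ (x_i·y_{i+1} − x_{i+1}·y_i), indices taken mod 7.
J→K: (-6)(9) − (-7.5)(5) = -16.5
K→L: (-7.5)(9) − (-1)(9) = -58.5
L→M: (-1)(9.5) − (9)(9) = -90.5
M→N: (9)(-3) − (8)(9.5) = -103
N→O: (8)(-9.5) − (9)(-3) = -49
O→P: (9)(-2) − (-8)(-9.5) = -94
P→J: (-8)(5) − (-6)(-2) = -52
Σ = -463.5
Signed area = Σ/2 = -231.75 (negative ⇒ clockwise traversal).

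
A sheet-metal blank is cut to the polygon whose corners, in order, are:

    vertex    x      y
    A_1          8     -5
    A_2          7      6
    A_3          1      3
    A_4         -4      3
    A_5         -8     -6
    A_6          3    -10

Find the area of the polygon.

162

Apply the surveyor's formula: 2A = Σ (x_i·y_{i+1} − x_{i+1}·y_i), indices taken mod 6.
A_1→A_2: (8)(6) − (7)(-5) = 83
A_2→A_3: (7)(3) − (1)(6) = 15
A_3→A_4: (1)(3) − (-4)(3) = 15
A_4→A_5: (-4)(-6) − (-8)(3) = 48
A_5→A_6: (-8)(-10) − (3)(-6) = 98
A_6→A_1: (3)(-5) − (8)(-10) = 65
Σ = 324
Area = |Σ|/2 = 162.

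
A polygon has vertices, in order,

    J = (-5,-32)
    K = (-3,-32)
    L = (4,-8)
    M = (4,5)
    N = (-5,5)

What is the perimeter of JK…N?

86

|JK| = √((2)² + (0)²) = √4 = 2
|KL| = √((7)² + (24)²) = √625 = 25
|LM| = √((0)² + (13)²) = √169 = 13
|MN| = √((-9)² + (0)²) = √81 = 9
|NJ| = √((0)² + (-37)²) = √1369 = 37
Perimeter = 2 + 25 + 13 + 9 + 37 = 86.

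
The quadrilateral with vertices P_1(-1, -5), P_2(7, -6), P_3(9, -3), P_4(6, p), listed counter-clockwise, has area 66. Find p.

The doubled signed area Σ (x_i y_{i+1} − x_{i+1} y_i) is linear in p.
With p=0 it equals 62; the coefficient of p is 10 (from the two edges through P_4).
So 10·p + 62 = 2·66 = 132 ⇒ p = 7.

7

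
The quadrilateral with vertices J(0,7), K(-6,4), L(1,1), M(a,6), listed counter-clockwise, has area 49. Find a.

Write out the shoelace sum; only the two edges meeting at M involve a:
2·Area = [(1·6 − a·1) + (a·7 − 0·6)] + 32
       = 6·a + 38 = 98
⇒ a = 10.

10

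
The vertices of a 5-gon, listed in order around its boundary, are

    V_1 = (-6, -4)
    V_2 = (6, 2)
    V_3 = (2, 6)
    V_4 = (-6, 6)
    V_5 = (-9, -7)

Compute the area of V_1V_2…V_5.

Apply the surveyor's formula: 2A = Σ (x_i·y_{i+1} − x_{i+1}·y_i), indices taken mod 5.
V_1→V_2: (-6)(2) − (6)(-4) = 12
V_2→V_3: (6)(6) − (2)(2) = 32
V_3→V_4: (2)(6) − (-6)(6) = 48
V_4→V_5: (-6)(-7) − (-9)(6) = 96
V_5→V_1: (-9)(-4) − (-6)(-7) = -6
Σ = 182
Area = |Σ|/2 = 91.

91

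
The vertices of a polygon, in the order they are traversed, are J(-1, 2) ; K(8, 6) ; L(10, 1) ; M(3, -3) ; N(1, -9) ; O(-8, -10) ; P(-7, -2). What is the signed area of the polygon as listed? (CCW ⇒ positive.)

Apply the shoelace formula: 2A = Σ (x_i·y_{i+1} − x_{i+1}·y_i), indices taken mod 7.
Σ = (-22) + (-52) + (-33) + (-24) + (-82) + (-54) + (-16) = -283
Signed area = Σ/2 = -141.5 (negative ⇒ clockwise traversal).

-141.5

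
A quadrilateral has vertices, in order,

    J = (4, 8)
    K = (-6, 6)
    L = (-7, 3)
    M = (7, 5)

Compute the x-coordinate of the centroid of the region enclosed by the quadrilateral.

-5/19

Apply Gauss's area formula. First the cross-terms c_i = x_i·y_{i+1} − x_{i+1}·y_i:
  72, 24, -56, 36  ⇒  2A = 76, A = 38.
Then Σ (x_i + x_{i+1})·c_i = -60, so x̄ = -60 / (6·38) = -5/19.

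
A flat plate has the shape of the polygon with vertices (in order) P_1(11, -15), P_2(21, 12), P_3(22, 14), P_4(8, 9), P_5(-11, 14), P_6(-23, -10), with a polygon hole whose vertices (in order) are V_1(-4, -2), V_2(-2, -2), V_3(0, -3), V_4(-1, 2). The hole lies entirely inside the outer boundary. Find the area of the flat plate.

822

Outer boundary:
Σ = (447) + (30) + (86) + (211) + (432) + (455) = 1661
Area = |Σ|/2 = 830.5.
Hole:
Apply the surveyor's formula: 2A = Σ (x_i·y_{i+1} − x_{i+1}·y_i), indices taken mod 4.
Cross-terms: 4, 6, -3, 10  ⇒  Σ = 17
Area = |Σ|/2 = 8.5.
Net area = 830.5 − 8.5 = 822.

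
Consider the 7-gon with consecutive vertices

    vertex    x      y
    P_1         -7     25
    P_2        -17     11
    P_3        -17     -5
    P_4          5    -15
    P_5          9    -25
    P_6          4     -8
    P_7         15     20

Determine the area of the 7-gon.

Σ = (348) + (272) + (280) + (10) + (28) + (200) + (515) = 1653
Area = |Σ|/2 = 826.5.

826.5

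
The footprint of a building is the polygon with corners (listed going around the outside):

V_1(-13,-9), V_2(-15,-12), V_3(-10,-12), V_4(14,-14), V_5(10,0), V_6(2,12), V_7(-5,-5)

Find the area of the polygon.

Apply the surveyor's formula: 2A = Σ (x_i·y_{i+1} − x_{i+1}·y_i), indices taken mod 7.
V_1→V_2: (-13)(-12) − (-15)(-9) = 21
V_2→V_3: (-15)(-12) − (-10)(-12) = 60
V_3→V_4: (-10)(-14) − (14)(-12) = 308
V_4→V_5: (14)(0) − (10)(-14) = 140
V_5→V_6: (10)(12) − (2)(0) = 120
V_6→V_7: (2)(-5) − (-5)(12) = 50
V_7→V_1: (-5)(-9) − (-13)(-5) = -20
Σ = 679
Area = |Σ|/2 = 339.5.

339.5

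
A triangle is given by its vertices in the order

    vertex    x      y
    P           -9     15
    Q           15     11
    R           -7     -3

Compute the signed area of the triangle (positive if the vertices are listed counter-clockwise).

-212

Apply Gauss's area formula: 2A = Σ (x_i·y_{i+1} − x_{i+1}·y_i), indices taken mod 3.
Σ = (-324) + (32) + (-132) = -424
Signed area = Σ/2 = -212 (negative ⇒ clockwise traversal).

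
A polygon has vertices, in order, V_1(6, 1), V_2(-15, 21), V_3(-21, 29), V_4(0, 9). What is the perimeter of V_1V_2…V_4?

78

|V_1V_2| = √((-21)² + (20)²) = √841 = 29
|V_2V_3| = √((-6)² + (8)²) = √100 = 10
|V_3V_4| = √((21)² + (-20)²) = √841 = 29
|V_4V_1| = √((6)² + (-8)²) = √100 = 10
Perimeter = 29 + 10 + 29 + 10 = 78.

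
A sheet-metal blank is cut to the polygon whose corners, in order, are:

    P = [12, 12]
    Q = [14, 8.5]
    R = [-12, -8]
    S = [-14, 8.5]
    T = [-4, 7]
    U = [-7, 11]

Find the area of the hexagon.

Apply the shoelace (surveyor's) formula: 2A = Σ (x_i·y_{i+1} − x_{i+1}·y_i), indices taken mod 6.
Σ = (-66) + (-10) + (-214) + (-64) + (5) + (-216) = -565
Area = |Σ|/2 = 282.5.

282.5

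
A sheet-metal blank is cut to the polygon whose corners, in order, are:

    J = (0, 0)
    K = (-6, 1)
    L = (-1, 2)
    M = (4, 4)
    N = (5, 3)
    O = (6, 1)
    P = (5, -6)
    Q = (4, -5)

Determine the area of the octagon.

Apply Gauss's area formula: 2A = Σ (x_i·y_{i+1} − x_{i+1}·y_i), indices taken mod 8.
Cross-terms: 0, -11, -12, -8, -13, -41, -1, 0  ⇒  Σ = -86
Area = |Σ|/2 = 43.

43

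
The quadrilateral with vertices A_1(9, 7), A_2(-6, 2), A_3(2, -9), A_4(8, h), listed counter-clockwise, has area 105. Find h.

4

The doubled signed area Σ (x_i y_{i+1} − x_{i+1} y_i) is linear in h.
With h=0 it equals 238; the coefficient of h is -7 (from the two edges through A_4).
So -7·h + 238 = 2·105 = 210 ⇒ h = 4.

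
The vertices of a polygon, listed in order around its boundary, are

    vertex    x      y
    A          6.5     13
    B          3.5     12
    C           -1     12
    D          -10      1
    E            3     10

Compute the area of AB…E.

38.25

Apply the surveyor's formula: 2A = Σ (x_i·y_{i+1} − x_{i+1}·y_i), indices taken mod 5.
Σ = (32.5) + (54) + (119) + (-103) + (-26) = 76.5
Area = |Σ|/2 = 38.25.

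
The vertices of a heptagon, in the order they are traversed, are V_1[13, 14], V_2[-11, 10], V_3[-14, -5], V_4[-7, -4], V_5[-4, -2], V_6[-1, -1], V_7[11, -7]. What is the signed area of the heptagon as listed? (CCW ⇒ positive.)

381.5

Apply the shoelace (surveyor's) formula: 2A = Σ (x_i·y_{i+1} − x_{i+1}·y_i), indices taken mod 7.
V_1→V_2: (13)(10) − (-11)(14) = 284
V_2→V_3: (-11)(-5) − (-14)(10) = 195
V_3→V_4: (-14)(-4) − (-7)(-5) = 21
V_4→V_5: (-7)(-2) − (-4)(-4) = -2
V_5→V_6: (-4)(-1) − (-1)(-2) = 2
V_6→V_7: (-1)(-7) − (11)(-1) = 18
V_7→V_1: (11)(14) − (13)(-7) = 245
Σ = 763
Signed area = Σ/2 = 381.5 (positive ⇒ counter-clockwise traversal).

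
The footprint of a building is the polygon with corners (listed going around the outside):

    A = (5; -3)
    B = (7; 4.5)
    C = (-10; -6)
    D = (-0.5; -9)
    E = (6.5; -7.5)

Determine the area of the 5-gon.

106.875

Σ = (43.5) + (3) + (87) + (62.25) + (18) = 213.75
Area = |Σ|/2 = 106.875.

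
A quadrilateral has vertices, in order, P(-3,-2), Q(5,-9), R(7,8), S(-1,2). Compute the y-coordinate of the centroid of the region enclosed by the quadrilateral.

Apply the shoelace (surveyor's) formula. First the cross-terms c_i = x_i·y_{i+1} − x_{i+1}·y_i:
  37, 103, 22, 8  ⇒  2A = 170, A = 85.
Then Σ (y_i + y_{i+1})·c_i = -290, so ȳ = -290 / (6·85) = -29/51.

-29/51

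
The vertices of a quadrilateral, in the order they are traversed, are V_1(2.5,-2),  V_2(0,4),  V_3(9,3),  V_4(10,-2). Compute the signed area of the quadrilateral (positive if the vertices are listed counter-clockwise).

Apply Gauss's area formula: 2A = Σ (x_i·y_{i+1} − x_{i+1}·y_i), indices taken mod 4.
Cross-terms: 10, -36, -48, -15  ⇒  Σ = -89
Signed area = Σ/2 = -44.5 (negative ⇒ clockwise traversal).

-44.5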